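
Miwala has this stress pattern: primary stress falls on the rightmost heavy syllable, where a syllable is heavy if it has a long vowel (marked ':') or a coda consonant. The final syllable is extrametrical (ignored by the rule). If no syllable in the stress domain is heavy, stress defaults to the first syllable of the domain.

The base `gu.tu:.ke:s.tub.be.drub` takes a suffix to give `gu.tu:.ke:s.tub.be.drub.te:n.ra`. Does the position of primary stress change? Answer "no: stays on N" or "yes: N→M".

Base `gu.tu:.ke:s.tub.be.drub` (6 syllables):
  The final syllable (6, drub) is extrametrical; the stress domain is syllables 1–5.
  Weights: 1 gu L, 2 tu: H, 3 ke:s H, 4 tub H, 5 be L.
  Heavy syllables in the domain: 2, 3, 4. The rightmost is syllable 4 (tub).
  → primary stress on syllable 4.
Suffixed `gu.tu:.ke:s.tub.be.drub.te:n.ra` (8 syllables):
  The final syllable (8, ra) is extrametrical; the stress domain is syllables 1–7.
  Weights: 1 gu L, 2 tu: H, 3 ke:s H, 4 tub H, 5 be L, 6 drub H, 7 te:n H.
  Heavy syllables in the domain: 2, 3, 4, 6, 7. The rightmost is syllable 7 (te:n).
  → primary stress on syllable 7.

yes: 4→7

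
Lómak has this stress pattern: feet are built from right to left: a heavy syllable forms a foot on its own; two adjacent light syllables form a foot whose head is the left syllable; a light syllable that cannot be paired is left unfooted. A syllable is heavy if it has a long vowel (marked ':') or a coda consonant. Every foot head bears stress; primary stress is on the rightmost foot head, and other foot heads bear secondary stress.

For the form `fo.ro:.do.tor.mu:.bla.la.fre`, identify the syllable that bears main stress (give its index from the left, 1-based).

Weights: 1 fo L, 2 ro: H, 3 do L, 4 tor H, 5 mu: H, 6 bla L, 7 la L, 8 fre L.
Parse right to left (heavy = foot alone; LL = one foot; stranded L unfooted): fo (ˈro:) do (ˈtor) (ˈmu:) bla (ˈla.fre).
Foot heads: 2, 4, 5, 7.
Primary stress on the rightmost head = syllable 7.
Primary stress: syllable 7 → fo.ro:.do.tor.mu:.bla.ˈla.fre.

7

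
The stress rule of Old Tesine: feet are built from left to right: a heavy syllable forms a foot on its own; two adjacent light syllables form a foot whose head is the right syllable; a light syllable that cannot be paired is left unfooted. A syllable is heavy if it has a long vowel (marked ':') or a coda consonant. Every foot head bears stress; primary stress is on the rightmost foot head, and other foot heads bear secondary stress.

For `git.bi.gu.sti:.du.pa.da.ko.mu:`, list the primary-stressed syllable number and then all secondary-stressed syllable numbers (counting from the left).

Weights: 1 git H, 2 bi L, 3 gu L, 4 sti: H, 5 du L, 6 pa L, 7 da L, 8 ko L, 9 mu: H.
Parse left to right (heavy = foot alone; LL = one foot; stranded L unfooted): (ˈgit) (bi.ˈgu) (ˈsti:) (du.ˈpa) (da.ˈko) (ˈmu:).
Foot heads: 1, 3, 4, 6, 8, 9.
Primary stress on the rightmost head = syllable 9.
Secondary stress on 1, 3, 4, 6, 8: ˌgit.bi.ˌgu.ˌsti:.du.ˌpa.da.ˌko.ˈmu:.

primary 9, secondary 1, 3, 4, 6, 8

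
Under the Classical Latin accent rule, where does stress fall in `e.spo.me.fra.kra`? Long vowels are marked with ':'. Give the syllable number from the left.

Classical Latin: stress the penult if heavy (long vowel or closed), else the antepenult.
Weights: 3 me L, 4 fra L, 5 kra L.
The penult (syllable 4, fra) is light, so stress falls on the antepenult (syllable 3, me).
Stress on syllable 3: e.spo.ˈme.fra.kra.

3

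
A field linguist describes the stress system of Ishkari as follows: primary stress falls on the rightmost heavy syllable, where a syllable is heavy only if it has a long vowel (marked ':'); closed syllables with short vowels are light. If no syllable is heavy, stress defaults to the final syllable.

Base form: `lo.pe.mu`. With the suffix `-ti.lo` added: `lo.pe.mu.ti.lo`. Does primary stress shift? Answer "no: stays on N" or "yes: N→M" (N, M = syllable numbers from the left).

Base `lo.pe.mu` (3 syllables):
  Weights: 1 lo L, 2 pe L, 3 mu L.
  No heavy syllable in the domain; default to the final syllable = syllable 3.
  → primary stress on syllable 3.
Suffixed `lo.pe.mu.ti.lo` (5 syllables):
  Weights: 1 lo L, 2 pe L, 3 mu L, 4 ti L, 5 lo L.
  No heavy syllable in the domain; default to the final syllable = syllable 5.
  → primary stress on syllable 5.

yes: 3→5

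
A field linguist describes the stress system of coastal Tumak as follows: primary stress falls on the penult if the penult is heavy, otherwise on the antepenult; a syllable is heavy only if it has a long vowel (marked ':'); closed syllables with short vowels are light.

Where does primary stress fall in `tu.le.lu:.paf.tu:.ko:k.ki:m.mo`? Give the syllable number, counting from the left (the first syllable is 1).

Weights: 6 ko:k H, 7 ki:m H, 8 mo L.
The penult (syllable 7, ki:m) is heavy, so it takes stress.
Primary stress: syllable 7 → tu.le.lu:.paf.tu:.ko:k.ˈki:m.mo.

7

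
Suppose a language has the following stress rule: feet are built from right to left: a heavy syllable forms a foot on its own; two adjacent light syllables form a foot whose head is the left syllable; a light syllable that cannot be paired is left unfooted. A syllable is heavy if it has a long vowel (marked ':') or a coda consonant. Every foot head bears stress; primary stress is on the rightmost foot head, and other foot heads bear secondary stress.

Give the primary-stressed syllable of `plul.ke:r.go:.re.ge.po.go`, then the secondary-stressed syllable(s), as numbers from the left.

primary 6, secondary 1, 2, 3, 4

Weights: 1 plul H, 2 ke:r H, 3 go: H, 4 re L, 5 ge L, 6 po L, 7 go L.
Parse right to left (heavy = foot alone; LL = one foot; stranded L unfooted): (ˈplul) (ˈke:r) (ˈgo:) (ˈre.ge) (ˈpo.go).
Foot heads: 1, 2, 3, 4, 6.
Primary stress on the rightmost head = syllable 6.
Secondary stress on 1, 2, 3, 4: ˌplul.ˌke:r.ˌgo:.ˌre.ge.ˈpo.go.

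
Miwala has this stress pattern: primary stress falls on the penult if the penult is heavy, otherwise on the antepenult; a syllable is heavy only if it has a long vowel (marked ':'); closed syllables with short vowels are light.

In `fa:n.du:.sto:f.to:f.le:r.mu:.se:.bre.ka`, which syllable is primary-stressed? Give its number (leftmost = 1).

7

Weights: 7 se: H, 8 bre L, 9 ka L.
The penult (syllable 8, bre) is light, so stress falls on the antepenult (syllable 7, se:).
Primary stress: syllable 7 → fa:n.du:.sto:f.to:f.le:r.mu:.ˈse:.bre.ka.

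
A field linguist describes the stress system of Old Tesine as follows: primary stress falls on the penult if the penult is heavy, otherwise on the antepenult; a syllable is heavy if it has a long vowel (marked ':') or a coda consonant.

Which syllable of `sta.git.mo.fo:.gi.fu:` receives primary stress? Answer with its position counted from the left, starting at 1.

4

Weights: 4 fo: H, 5 gi L, 6 fu: H.
The penult (syllable 5, gi) is light, so stress falls on the antepenult (syllable 4, fo:).
Primary stress: syllable 4 → sta.git.mo.ˈfo:.gi.fu:.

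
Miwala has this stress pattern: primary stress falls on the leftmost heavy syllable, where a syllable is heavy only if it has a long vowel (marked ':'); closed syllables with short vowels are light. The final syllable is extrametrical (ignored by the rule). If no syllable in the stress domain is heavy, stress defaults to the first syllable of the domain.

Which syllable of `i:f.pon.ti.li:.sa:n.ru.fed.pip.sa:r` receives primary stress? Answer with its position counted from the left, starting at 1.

The final syllable (9, sa:r) is extrametrical; the stress domain is syllables 1–8.
Weights: 1 i:f H, 2 pon L, 3 ti L, 4 li: H, 5 sa:n H, 6 ru L, 7 fed L, 8 pip L.
Heavy syllables in the domain: 1, 4, 5. The leftmost is syllable 1 (i:f).
Primary stress: syllable 1 → ˈi:f.pon.ti.li:.sa:n.ru.fed.pip.sa:r.

1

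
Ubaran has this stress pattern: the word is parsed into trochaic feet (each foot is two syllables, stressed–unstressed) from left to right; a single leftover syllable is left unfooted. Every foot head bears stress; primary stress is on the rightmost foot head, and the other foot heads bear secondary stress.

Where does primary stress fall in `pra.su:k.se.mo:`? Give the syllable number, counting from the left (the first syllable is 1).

3

Parse left to right into trochaic (ˈσσ) feet: (ˈpra.su:k) (ˈse.mo:).
Foot heads (stressed positions): 1, 3.
End Rule Rightmost: primary stress on the rightmost head = syllable 3.
Primary stress: syllable 3 → pra.su:k.ˈse.mo:.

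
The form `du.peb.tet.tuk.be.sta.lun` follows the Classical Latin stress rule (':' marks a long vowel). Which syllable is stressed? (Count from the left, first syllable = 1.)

5

Classical Latin: stress the penult if heavy (long vowel or closed), else the antepenult.
Weights: 5 be L, 6 sta L, 7 lun H.
The penult (syllable 6, sta) is light, so stress falls on the antepenult (syllable 5, be).
Stress on syllable 5: du.peb.tet.tuk.ˈbe.sta.lun.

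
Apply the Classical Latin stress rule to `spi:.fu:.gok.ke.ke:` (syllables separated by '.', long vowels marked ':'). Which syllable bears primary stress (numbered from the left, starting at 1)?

3

Classical Latin: stress the penult if heavy (long vowel or closed), else the antepenult.
Weights: 3 gok H, 4 ke L, 5 ke: H.
The penult (syllable 4, ke) is light, so stress falls on the antepenult (syllable 3, gok).
Stress on syllable 3: spi:.fu:.ˈgok.ke.ke:.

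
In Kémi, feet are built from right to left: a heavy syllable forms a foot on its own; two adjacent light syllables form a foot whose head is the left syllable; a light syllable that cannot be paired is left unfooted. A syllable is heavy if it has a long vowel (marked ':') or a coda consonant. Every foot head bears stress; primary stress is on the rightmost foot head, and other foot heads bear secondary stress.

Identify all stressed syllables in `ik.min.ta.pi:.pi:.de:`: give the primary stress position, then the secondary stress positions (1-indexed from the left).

primary 6, secondary 1, 2, 4, 5

Weights: 1 ik H, 2 min H, 3 ta L, 4 pi: H, 5 pi: H, 6 de: H.
Parse right to left (heavy = foot alone; LL = one foot; stranded L unfooted): (ˈik) (ˈmin) ta (ˈpi:) (ˈpi:) (ˈde:).
Foot heads: 1, 2, 4, 5, 6.
Primary stress on the rightmost head = syllable 6.
Secondary stress on 1, 2, 4, 5: ˌik.ˌmin.ta.ˌpi:.ˌpi:.ˈde:.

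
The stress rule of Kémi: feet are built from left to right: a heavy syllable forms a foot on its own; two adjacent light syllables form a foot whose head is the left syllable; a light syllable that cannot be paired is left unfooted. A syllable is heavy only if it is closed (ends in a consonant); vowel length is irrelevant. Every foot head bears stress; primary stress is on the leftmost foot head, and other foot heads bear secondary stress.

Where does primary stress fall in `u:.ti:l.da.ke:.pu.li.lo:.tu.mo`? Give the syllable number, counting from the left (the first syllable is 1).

Weights: 1 u: L, 2 ti:l H, 3 da L, 4 ke: L, 5 pu L, 6 li L, 7 lo: L, 8 tu L, 9 mo L.
Parse left to right (heavy = foot alone; LL = one foot; stranded L unfooted): u: (ˈti:l) (ˈda.ke:) (ˈpu.li) (ˈlo:.tu) mo.
Foot heads: 2, 3, 5, 7.
Primary stress on the leftmost head = syllable 2.
Primary stress: syllable 2 → u:.ˈti:l.da.ke:.pu.li.lo:.tu.mo.

2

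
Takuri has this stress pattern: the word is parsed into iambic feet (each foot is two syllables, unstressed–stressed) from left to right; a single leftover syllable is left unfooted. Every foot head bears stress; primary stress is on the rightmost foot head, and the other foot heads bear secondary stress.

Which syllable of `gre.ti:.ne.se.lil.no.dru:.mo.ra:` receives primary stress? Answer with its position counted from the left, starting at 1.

8

Parse left to right into iambic (σˈσ) feet: (gre.ˈti:) (ne.ˈse) (lil.ˈno) (dru:.ˈmo) ra:. Syllable 9 is left unfooted.
Foot heads (stressed positions): 2, 4, 6, 8.
End Rule Rightmost: primary stress on the rightmost head = syllable 8.
Primary stress: syllable 8 → gre.ti:.ne.se.lil.no.dru:.ˈmo.ra:.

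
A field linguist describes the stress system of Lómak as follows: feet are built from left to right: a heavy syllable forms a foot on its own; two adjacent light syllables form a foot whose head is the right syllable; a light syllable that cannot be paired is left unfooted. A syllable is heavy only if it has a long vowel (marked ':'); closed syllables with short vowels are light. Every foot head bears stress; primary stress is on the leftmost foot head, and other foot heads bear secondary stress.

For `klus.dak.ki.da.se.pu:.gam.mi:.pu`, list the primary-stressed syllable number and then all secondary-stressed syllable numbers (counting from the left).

primary 2, secondary 4, 6, 8

Weights: 1 klus L, 2 dak L, 3 ki L, 4 da L, 5 se L, 6 pu: H, 7 gam L, 8 mi: H, 9 pu L.
Parse left to right (heavy = foot alone; LL = one foot; stranded L unfooted): (klus.ˈdak) (ki.ˈda) se (ˈpu:) gam (ˈmi:) pu.
Foot heads: 2, 4, 6, 8.
Primary stress on the leftmost head = syllable 2.
Secondary stress on 4, 6, 8: klus.ˈdak.ki.ˌda.se.ˌpu:.gam.ˌmi:.pu.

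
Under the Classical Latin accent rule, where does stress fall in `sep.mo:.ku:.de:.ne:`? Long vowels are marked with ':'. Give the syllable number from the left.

4

Classical Latin: stress the penult if heavy (long vowel or closed), else the antepenult.
Weights: 3 ku: H, 4 de: H, 5 ne: H.
The penult (syllable 4, de:) is heavy, so it takes stress.
Stress on syllable 4: sep.mo:.ku:.ˈde:.ne:.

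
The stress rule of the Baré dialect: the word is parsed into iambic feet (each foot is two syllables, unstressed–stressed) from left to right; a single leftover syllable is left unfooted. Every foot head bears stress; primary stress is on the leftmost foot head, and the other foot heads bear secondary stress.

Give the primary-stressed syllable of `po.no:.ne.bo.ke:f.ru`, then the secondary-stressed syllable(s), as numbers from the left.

primary 2, secondary 4, 6

Parse left to right into iambic (σˈσ) feet: (po.ˈno:) (ne.ˈbo) (ke:f.ˈru).
Foot heads (stressed positions): 2, 4, 6.
End Rule Leftmost: primary stress on the leftmost head = syllable 2.
Secondary stress on 4, 6: po.ˈno:.ne.ˌbo.ke:f.ˌru.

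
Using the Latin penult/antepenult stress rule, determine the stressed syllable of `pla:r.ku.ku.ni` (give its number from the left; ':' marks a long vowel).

Classical Latin: stress the penult if heavy (long vowel or closed), else the antepenult.
Weights: 2 ku L, 3 ku L, 4 ni L.
The penult (syllable 3, ku) is light, so stress falls on the antepenult (syllable 2, ku).
Stress on syllable 2: pla:r.ˈku.ku.ni.

2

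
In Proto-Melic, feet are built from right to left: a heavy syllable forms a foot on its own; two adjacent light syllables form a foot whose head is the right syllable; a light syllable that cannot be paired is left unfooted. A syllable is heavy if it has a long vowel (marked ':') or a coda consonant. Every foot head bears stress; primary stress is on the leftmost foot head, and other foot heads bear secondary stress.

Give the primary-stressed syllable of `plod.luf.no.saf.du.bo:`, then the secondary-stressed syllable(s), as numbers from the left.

primary 1, secondary 2, 4, 6

Weights: 1 plod H, 2 luf H, 3 no L, 4 saf H, 5 du L, 6 bo: H.
Parse right to left (heavy = foot alone; LL = one foot; stranded L unfooted): (ˈplod) (ˈluf) no (ˈsaf) du (ˈbo:).
Foot heads: 1, 2, 4, 6.
Primary stress on the leftmost head = syllable 1.
Secondary stress on 2, 4, 6: ˈplod.ˌluf.no.ˌsaf.du.ˌbo:.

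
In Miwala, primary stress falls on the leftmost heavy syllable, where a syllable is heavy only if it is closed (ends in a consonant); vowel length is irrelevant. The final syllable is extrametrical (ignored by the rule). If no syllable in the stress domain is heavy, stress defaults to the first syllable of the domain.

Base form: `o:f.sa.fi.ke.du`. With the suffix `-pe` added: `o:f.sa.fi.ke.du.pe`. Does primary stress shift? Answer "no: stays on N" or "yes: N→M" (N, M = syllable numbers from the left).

Base `o:f.sa.fi.ke.du` (5 syllables):
  The final syllable (5, du) is extrametrical; the stress domain is syllables 1–4.
  Weights: 1 o:f H, 2 sa L, 3 fi L, 4 ke L.
  Heavy syllables in the domain: 1. The leftmost is syllable 1 (o:f).
  → primary stress on syllable 1.
Suffixed `o:f.sa.fi.ke.du.pe` (6 syllables):
  The final syllable (6, pe) is extrametrical; the stress domain is syllables 1–5.
  Weights: 1 o:f H, 2 sa L, 3 fi L, 4 ke L, 5 du L.
  Heavy syllables in the domain: 1. The leftmost is syllable 1 (o:f).
  → primary stress on syllable 1.

no: stays on 1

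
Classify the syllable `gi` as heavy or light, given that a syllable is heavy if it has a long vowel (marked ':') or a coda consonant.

`gi`: short vowel, open (no coda). Short vowel, open → light.

light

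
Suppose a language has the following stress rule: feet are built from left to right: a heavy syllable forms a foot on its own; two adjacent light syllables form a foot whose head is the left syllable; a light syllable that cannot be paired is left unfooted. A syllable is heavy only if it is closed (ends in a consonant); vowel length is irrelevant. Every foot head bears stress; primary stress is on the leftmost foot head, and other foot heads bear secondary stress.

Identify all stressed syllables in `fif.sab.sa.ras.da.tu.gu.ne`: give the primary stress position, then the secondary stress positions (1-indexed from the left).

primary 1, secondary 2, 4, 5, 7

Weights: 1 fif H, 2 sab H, 3 sa L, 4 ras H, 5 da L, 6 tu L, 7 gu L, 8 ne L.
Parse left to right (heavy = foot alone; LL = one foot; stranded L unfooted): (ˈfif) (ˈsab) sa (ˈras) (ˈda.tu) (ˈgu.ne).
Foot heads: 1, 2, 4, 5, 7.
Primary stress on the leftmost head = syllable 1.
Secondary stress on 2, 4, 5, 7: ˈfif.ˌsab.sa.ˌras.ˌda.tu.ˌgu.ne.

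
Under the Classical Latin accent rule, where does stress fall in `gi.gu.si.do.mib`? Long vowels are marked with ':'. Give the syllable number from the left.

Classical Latin: stress the penult if heavy (long vowel or closed), else the antepenult.
Weights: 3 si L, 4 do L, 5 mib H.
The penult (syllable 4, do) is light, so stress falls on the antepenult (syllable 3, si).
Stress on syllable 3: gi.gu.ˈsi.do.mib.

3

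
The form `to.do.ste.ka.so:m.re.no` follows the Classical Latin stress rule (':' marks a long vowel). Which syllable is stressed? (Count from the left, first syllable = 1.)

Classical Latin: stress the penult if heavy (long vowel or closed), else the antepenult.
Weights: 5 so:m H, 6 re L, 7 no L.
The penult (syllable 6, re) is light, so stress falls on the antepenult (syllable 5, so:m).
Stress on syllable 5: to.do.ste.ka.ˈso:m.re.no.

5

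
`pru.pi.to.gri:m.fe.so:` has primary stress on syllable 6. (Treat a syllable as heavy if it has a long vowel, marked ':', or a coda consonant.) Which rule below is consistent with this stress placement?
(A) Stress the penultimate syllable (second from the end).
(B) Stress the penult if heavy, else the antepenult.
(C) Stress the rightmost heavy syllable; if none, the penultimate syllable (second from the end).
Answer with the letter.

Rule A → syllable 5 (observed: 6).
Rule B → syllable 4 (observed: 6).
Rule C → syllable 6 ✓.

C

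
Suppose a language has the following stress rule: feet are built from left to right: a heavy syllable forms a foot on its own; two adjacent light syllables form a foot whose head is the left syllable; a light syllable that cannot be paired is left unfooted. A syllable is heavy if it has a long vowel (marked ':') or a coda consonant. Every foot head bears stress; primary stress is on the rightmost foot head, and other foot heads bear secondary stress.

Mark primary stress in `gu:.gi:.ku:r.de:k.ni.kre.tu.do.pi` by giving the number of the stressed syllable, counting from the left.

Weights: 1 gu: H, 2 gi: H, 3 ku:r H, 4 de:k H, 5 ni L, 6 kre L, 7 tu L, 8 do L, 9 pi L.
Parse left to right (heavy = foot alone; LL = one foot; stranded L unfooted): (ˈgu:) (ˈgi:) (ˈku:r) (ˈde:k) (ˈni.kre) (ˈtu.do) pi.
Foot heads: 1, 2, 3, 4, 5, 7.
Primary stress on the rightmost head = syllable 7.
Primary stress: syllable 7 → gu:.gi:.ku:r.de:k.ni.kre.ˈtu.do.pi.

7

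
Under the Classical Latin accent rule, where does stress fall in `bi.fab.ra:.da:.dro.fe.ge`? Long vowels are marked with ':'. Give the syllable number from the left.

Classical Latin: stress the penult if heavy (long vowel or closed), else the antepenult.
Weights: 5 dro L, 6 fe L, 7 ge L.
The penult (syllable 6, fe) is light, so stress falls on the antepenult (syllable 5, dro).
Stress on syllable 5: bi.fab.ra:.da:.ˈdro.fe.ge.

5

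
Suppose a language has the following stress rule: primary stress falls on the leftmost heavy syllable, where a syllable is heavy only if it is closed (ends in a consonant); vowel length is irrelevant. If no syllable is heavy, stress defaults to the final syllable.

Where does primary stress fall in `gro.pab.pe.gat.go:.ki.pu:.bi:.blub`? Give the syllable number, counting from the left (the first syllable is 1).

2

Weights: 1 gro L, 2 pab H, 3 pe L, 4 gat H, 5 go: L, 6 ki L, 7 pu: L, 8 bi: L, 9 blub H.
Heavy syllables in the domain: 2, 4, 9. The leftmost is syllable 2 (pab).
Primary stress: syllable 2 → gro.ˈpab.pe.gat.go:.ki.pu:.bi:.blub.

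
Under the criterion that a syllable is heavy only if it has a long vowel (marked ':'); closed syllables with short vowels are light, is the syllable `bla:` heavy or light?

heavy

`bla:`: long vowel, open (no coda). Long vowel → heavy.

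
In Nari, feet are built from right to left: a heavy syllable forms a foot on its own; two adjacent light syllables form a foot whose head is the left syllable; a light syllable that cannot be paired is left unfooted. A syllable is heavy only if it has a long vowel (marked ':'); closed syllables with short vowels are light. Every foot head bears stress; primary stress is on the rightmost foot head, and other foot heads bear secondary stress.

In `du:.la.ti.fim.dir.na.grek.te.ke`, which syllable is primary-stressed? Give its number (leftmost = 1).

8

Weights: 1 du: H, 2 la L, 3 ti L, 4 fim L, 5 dir L, 6 na L, 7 grek L, 8 te L, 9 ke L.
Parse right to left (heavy = foot alone; LL = one foot; stranded L unfooted): (ˈdu:) (ˈla.ti) (ˈfim.dir) (ˈna.grek) (ˈte.ke).
Foot heads: 1, 2, 4, 6, 8.
Primary stress on the rightmost head = syllable 8.
Primary stress: syllable 8 → du:.la.ti.fim.dir.na.grek.ˈte.ke.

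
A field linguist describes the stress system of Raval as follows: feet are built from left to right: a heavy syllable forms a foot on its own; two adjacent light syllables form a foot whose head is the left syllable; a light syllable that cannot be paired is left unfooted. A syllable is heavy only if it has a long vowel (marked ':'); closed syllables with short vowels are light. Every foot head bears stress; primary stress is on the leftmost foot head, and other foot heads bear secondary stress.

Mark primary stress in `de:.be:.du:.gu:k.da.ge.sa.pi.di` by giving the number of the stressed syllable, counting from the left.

Weights: 1 de: H, 2 be: H, 3 du: H, 4 gu:k H, 5 da L, 6 ge L, 7 sa L, 8 pi L, 9 di L.
Parse left to right (heavy = foot alone; LL = one foot; stranded L unfooted): (ˈde:) (ˈbe:) (ˈdu:) (ˈgu:k) (ˈda.ge) (ˈsa.pi) di.
Foot heads: 1, 2, 3, 4, 5, 7.
Primary stress on the leftmost head = syllable 1.
Primary stress: syllable 1 → ˈde:.be:.du:.gu:k.da.ge.sa.pi.di.

1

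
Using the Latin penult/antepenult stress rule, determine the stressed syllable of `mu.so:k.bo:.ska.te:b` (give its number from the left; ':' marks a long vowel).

Classical Latin: stress the penult if heavy (long vowel or closed), else the antepenult.
Weights: 3 bo: H, 4 ska L, 5 te:b H.
The penult (syllable 4, ska) is light, so stress falls on the antepenult (syllable 3, bo:).
Stress on syllable 3: mu.so:k.ˈbo:.ska.te:b.

3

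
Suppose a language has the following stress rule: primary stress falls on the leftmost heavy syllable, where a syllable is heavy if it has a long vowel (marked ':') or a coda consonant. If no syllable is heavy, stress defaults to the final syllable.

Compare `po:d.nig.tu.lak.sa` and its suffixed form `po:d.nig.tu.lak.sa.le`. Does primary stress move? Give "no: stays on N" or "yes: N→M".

Base `po:d.nig.tu.lak.sa` (5 syllables):
  Weights: 1 po:d H, 2 nig H, 3 tu L, 4 lak H, 5 sa L.
  Heavy syllables in the domain: 1, 2, 4. The leftmost is syllable 1 (po:d).
  → primary stress on syllable 1.
Suffixed `po:d.nig.tu.lak.sa.le` (6 syllables):
  Weights: 1 po:d H, 2 nig H, 3 tu L, 4 lak H, 5 sa L, 6 le L.
  Heavy syllables in the domain: 1, 2, 4. The leftmost is syllable 1 (po:d).
  → primary stress on syllable 1.

no: stays on 1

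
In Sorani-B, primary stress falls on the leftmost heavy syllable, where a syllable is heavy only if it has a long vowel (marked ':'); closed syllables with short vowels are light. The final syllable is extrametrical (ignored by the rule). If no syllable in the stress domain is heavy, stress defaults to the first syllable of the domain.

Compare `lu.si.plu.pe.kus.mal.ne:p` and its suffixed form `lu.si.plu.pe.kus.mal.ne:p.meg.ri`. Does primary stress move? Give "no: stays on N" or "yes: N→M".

yes: 1→7

Base `lu.si.plu.pe.kus.mal.ne:p` (7 syllables):
  The final syllable (7, ne:p) is extrametrical; the stress domain is syllables 1–6.
  Weights: 1 lu L, 2 si L, 3 plu L, 4 pe L, 5 kus L, 6 mal L.
  No heavy syllable in the domain; default to the first syllable of the domain = syllable 1.
  → primary stress on syllable 1.
Suffixed `lu.si.plu.pe.kus.mal.ne:p.meg.ri` (9 syllables):
  The final syllable (9, ri) is extrametrical; the stress domain is syllables 1–8.
  Weights: 1 lu L, 2 si L, 3 plu L, 4 pe L, 5 kus L, 6 mal L, 7 ne:p H, 8 meg L.
  Heavy syllables in the domain: 7. The leftmost is syllable 7 (ne:p).
  → primary stress on syllable 7.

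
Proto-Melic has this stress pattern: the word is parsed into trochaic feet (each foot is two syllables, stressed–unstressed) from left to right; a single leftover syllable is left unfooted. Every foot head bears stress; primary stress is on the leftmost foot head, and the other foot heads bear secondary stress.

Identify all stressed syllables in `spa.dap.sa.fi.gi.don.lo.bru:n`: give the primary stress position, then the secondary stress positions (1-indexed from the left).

primary 1, secondary 3, 5, 7

Parse left to right into trochaic (ˈσσ) feet: (ˈspa.dap) (ˈsa.fi) (ˈgi.don) (ˈlo.bru:n).
Foot heads (stressed positions): 1, 3, 5, 7.
End Rule Leftmost: primary stress on the leftmost head = syllable 1.
Secondary stress on 3, 5, 7: ˈspa.dap.ˌsa.fi.ˌgi.don.ˌlo.bru:n.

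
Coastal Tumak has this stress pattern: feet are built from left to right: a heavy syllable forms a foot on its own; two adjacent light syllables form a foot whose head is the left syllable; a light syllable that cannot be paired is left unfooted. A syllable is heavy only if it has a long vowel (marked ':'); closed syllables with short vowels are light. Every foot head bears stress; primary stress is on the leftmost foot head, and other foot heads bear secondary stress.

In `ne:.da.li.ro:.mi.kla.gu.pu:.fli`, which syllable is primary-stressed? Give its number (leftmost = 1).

1

Weights: 1 ne: H, 2 da L, 3 li L, 4 ro: H, 5 mi L, 6 kla L, 7 gu L, 8 pu: H, 9 fli L.
Parse left to right (heavy = foot alone; LL = one foot; stranded L unfooted): (ˈne:) (ˈda.li) (ˈro:) (ˈmi.kla) gu (ˈpu:) fli.
Foot heads: 1, 2, 4, 5, 8.
Primary stress on the leftmost head = syllable 1.
Primary stress: syllable 1 → ˈne:.da.li.ro:.mi.kla.gu.pu:.fli.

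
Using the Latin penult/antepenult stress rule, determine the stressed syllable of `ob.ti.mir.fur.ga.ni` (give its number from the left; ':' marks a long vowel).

Classical Latin: stress the penult if heavy (long vowel or closed), else the antepenult.
Weights: 4 fur H, 5 ga L, 6 ni L.
The penult (syllable 5, ga) is light, so stress falls on the antepenult (syllable 4, fur).
Stress on syllable 4: ob.ti.mir.ˈfur.ga.ni.

4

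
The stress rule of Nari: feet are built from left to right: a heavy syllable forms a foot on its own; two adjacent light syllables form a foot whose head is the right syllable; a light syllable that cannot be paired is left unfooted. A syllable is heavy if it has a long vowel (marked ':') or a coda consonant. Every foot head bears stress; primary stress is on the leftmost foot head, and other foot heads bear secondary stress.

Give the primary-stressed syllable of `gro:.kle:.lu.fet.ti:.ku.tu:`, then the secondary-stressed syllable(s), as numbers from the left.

primary 1, secondary 2, 4, 5, 7

Weights: 1 gro: H, 2 kle: H, 3 lu L, 4 fet H, 5 ti: H, 6 ku L, 7 tu: H.
Parse left to right (heavy = foot alone; LL = one foot; stranded L unfooted): (ˈgro:) (ˈkle:) lu (ˈfet) (ˈti:) ku (ˈtu:).
Foot heads: 1, 2, 4, 5, 7.
Primary stress on the leftmost head = syllable 1.
Secondary stress on 2, 4, 5, 7: ˈgro:.ˌkle:.lu.ˌfet.ˌti:.ku.ˌtu:.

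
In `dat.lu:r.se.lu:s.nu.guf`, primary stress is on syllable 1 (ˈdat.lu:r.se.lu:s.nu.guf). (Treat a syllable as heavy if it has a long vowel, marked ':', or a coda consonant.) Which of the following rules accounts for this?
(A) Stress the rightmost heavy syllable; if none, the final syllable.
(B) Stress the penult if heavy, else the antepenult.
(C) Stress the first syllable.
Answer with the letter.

Rule A → syllable 6 (observed: 1).
Rule B → syllable 4 (observed: 1).
Rule C → syllable 1 ✓.

C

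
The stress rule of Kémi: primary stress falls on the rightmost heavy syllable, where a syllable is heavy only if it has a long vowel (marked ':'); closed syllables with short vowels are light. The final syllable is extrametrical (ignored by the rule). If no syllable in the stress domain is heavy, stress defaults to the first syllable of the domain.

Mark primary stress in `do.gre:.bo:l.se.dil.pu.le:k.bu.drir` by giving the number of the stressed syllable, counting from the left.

The final syllable (9, drir) is extrametrical; the stress domain is syllables 1–8.
Weights: 1 do L, 2 gre: H, 3 bo:l H, 4 se L, 5 dil L, 6 pu L, 7 le:k H, 8 bu L.
Heavy syllables in the domain: 2, 3, 7. The rightmost is syllable 7 (le:k).
Primary stress: syllable 7 → do.gre:.bo:l.se.dil.pu.ˈle:k.bu.drir.

7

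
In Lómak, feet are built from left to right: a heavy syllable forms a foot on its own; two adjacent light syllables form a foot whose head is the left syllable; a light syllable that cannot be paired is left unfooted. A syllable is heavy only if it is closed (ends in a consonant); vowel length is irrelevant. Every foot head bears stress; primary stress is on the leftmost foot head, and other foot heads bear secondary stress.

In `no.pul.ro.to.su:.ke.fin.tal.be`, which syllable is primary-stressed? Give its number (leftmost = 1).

2

Weights: 1 no L, 2 pul H, 3 ro L, 4 to L, 5 su: L, 6 ke L, 7 fin H, 8 tal H, 9 be L.
Parse left to right (heavy = foot alone; LL = one foot; stranded L unfooted): no (ˈpul) (ˈro.to) (ˈsu:.ke) (ˈfin) (ˈtal) be.
Foot heads: 2, 3, 5, 7, 8.
Primary stress on the leftmost head = syllable 2.
Primary stress: syllable 2 → no.ˈpul.ro.to.su:.ke.fin.tal.be.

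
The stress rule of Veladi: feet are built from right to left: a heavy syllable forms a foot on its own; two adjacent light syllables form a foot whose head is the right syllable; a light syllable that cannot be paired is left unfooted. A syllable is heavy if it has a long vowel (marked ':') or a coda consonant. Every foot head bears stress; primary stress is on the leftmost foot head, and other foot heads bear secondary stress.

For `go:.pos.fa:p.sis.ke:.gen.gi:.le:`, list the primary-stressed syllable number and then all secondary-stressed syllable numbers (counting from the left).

primary 1, secondary 2, 3, 4, 5, 6, 7, 8

Weights: 1 go: H, 2 pos H, 3 fa:p H, 4 sis H, 5 ke: H, 6 gen H, 7 gi: H, 8 le: H.
Parse right to left (heavy = foot alone; LL = one foot; stranded L unfooted): (ˈgo:) (ˈpos) (ˈfa:p) (ˈsis) (ˈke:) (ˈgen) (ˈgi:) (ˈle:).
Foot heads: 1, 2, 3, 4, 5, 6, 7, 8.
Primary stress on the leftmost head = syllable 1.
Secondary stress on 2, 3, 4, 5, 6, 7, 8: ˈgo:.ˌpos.ˌfa:p.ˌsis.ˌke:.ˌgen.ˌgi:.ˌle:.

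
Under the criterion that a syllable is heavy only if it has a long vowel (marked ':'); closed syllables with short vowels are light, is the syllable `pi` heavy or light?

`pi`: short vowel, open (no coda). Short vowel → light.

light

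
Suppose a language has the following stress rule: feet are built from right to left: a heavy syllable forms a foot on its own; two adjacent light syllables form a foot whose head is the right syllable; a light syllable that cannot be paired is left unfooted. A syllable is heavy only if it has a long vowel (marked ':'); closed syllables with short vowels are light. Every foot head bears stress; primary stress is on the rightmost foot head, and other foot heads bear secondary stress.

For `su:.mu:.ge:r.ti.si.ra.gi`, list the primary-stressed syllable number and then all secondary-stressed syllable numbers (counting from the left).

Weights: 1 su: H, 2 mu: H, 3 ge:r H, 4 ti L, 5 si L, 6 ra L, 7 gi L.
Parse right to left (heavy = foot alone; LL = one foot; stranded L unfooted): (ˈsu:) (ˈmu:) (ˈge:r) (ti.ˈsi) (ra.ˈgi).
Foot heads: 1, 2, 3, 5, 7.
Primary stress on the rightmost head = syllable 7.
Secondary stress on 1, 2, 3, 5: ˌsu:.ˌmu:.ˌge:r.ti.ˌsi.ra.ˈgi.

primary 7, secondary 1, 2, 3, 5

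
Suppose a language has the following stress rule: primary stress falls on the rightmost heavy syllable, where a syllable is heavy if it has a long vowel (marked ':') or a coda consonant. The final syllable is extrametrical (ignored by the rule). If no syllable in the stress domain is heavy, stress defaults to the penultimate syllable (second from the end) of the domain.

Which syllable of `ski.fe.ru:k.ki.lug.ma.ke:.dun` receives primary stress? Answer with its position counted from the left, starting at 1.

7

The final syllable (8, dun) is extrametrical; the stress domain is syllables 1–7.
Weights: 1 ski L, 2 fe L, 3 ru:k H, 4 ki L, 5 lug H, 6 ma L, 7 ke: H.
Heavy syllables in the domain: 3, 5, 7. The rightmost is syllable 7 (ke:).
Primary stress: syllable 7 → ski.fe.ru:k.ki.lug.ma.ˈke:.dun.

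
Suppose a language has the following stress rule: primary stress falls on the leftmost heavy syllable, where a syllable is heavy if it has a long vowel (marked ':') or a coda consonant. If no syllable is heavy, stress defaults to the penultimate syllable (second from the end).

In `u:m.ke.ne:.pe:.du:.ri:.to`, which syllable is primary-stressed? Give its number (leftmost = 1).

Weights: 1 u:m H, 2 ke L, 3 ne: H, 4 pe: H, 5 du: H, 6 ri: H, 7 to L.
Heavy syllables in the domain: 1, 3, 4, 5, 6. The leftmost is syllable 1 (u:m).
Primary stress: syllable 1 → ˈu:m.ke.ne:.pe:.du:.ri:.to.

1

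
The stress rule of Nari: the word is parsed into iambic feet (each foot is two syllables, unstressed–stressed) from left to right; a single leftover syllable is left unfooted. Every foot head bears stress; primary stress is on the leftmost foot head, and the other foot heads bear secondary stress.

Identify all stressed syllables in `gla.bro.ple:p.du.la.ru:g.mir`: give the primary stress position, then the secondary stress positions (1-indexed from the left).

primary 2, secondary 4, 6

Parse left to right into iambic (σˈσ) feet: (gla.ˈbro) (ple:p.ˈdu) (la.ˈru:g) mir. Syllable 7 is left unfooted.
Foot heads (stressed positions): 2, 4, 6.
End Rule Leftmost: primary stress on the leftmost head = syllable 2.
Secondary stress on 4, 6: gla.ˈbro.ple:p.ˌdu.la.ˌru:g.mir.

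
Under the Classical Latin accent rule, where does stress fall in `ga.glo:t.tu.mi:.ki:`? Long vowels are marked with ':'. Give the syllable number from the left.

Classical Latin: stress the penult if heavy (long vowel or closed), else the antepenult.
Weights: 3 tu L, 4 mi: H, 5 ki: H.
The penult (syllable 4, mi:) is heavy, so it takes stress.
Stress on syllable 4: ga.glo:t.tu.ˈmi:.ki:.

4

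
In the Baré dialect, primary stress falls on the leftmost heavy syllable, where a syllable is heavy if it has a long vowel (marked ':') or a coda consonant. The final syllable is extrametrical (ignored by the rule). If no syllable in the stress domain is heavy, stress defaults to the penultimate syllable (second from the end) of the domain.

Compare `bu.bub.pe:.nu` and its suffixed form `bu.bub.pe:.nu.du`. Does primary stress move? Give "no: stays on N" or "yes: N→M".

no: stays on 2

Base `bu.bub.pe:.nu` (4 syllables):
  The final syllable (4, nu) is extrametrical; the stress domain is syllables 1–3.
  Weights: 1 bu L, 2 bub H, 3 pe: H.
  Heavy syllables in the domain: 2, 3. The leftmost is syllable 2 (bub).
  → primary stress on syllable 2.
Suffixed `bu.bub.pe:.nu.du` (5 syllables):
  The final syllable (5, du) is extrametrical; the stress domain is syllables 1–4.
  Weights: 1 bu L, 2 bub H, 3 pe: H, 4 nu L.
  Heavy syllables in the domain: 2, 3. The leftmost is syllable 2 (bub).
  → primary stress on syllable 2.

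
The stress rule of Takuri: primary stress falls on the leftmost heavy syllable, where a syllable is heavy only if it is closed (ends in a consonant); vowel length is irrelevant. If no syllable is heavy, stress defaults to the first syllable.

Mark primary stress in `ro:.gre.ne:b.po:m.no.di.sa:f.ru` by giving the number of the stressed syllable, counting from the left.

3

Weights: 1 ro: L, 2 gre L, 3 ne:b H, 4 po:m H, 5 no L, 6 di L, 7 sa:f H, 8 ru L.
Heavy syllables in the domain: 3, 4, 7. The leftmost is syllable 3 (ne:b).
Primary stress: syllable 3 → ro:.gre.ˈne:b.po:m.no.di.sa:f.ru.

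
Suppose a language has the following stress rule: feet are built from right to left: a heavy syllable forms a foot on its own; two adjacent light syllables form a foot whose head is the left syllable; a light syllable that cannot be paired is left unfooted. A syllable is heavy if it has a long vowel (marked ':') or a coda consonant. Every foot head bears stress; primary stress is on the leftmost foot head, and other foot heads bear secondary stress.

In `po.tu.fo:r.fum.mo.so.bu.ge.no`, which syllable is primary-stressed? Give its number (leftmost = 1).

Weights: 1 po L, 2 tu L, 3 fo:r H, 4 fum H, 5 mo L, 6 so L, 7 bu L, 8 ge L, 9 no L.
Parse right to left (heavy = foot alone; LL = one foot; stranded L unfooted): (ˈpo.tu) (ˈfo:r) (ˈfum) mo (ˈso.bu) (ˈge.no).
Foot heads: 1, 3, 4, 6, 8.
Primary stress on the leftmost head = syllable 1.
Primary stress: syllable 1 → ˈpo.tu.fo:r.fum.mo.so.bu.ge.no.

1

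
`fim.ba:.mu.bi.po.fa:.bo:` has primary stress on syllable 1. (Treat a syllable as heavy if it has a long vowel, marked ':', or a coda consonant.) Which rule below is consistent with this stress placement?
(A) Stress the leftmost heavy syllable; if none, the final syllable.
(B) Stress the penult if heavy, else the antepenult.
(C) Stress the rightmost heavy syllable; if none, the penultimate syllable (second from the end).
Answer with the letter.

Rule A → syllable 1 ✓.
Rule B → syllable 6 (observed: 1).
Rule C → syllable 7 (observed: 1).

A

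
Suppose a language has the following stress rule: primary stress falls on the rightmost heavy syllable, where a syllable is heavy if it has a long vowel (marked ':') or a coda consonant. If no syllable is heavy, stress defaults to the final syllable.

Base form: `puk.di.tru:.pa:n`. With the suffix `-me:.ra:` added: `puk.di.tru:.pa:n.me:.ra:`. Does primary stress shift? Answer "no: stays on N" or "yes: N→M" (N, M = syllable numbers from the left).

yes: 4→6

Base `puk.di.tru:.pa:n` (4 syllables):
  Weights: 1 puk H, 2 di L, 3 tru: H, 4 pa:n H.
  Heavy syllables in the domain: 1, 3, 4. The rightmost is syllable 4 (pa:n).
  → primary stress on syllable 4.
Suffixed `puk.di.tru:.pa:n.me:.ra:` (6 syllables):
  Weights: 1 puk H, 2 di L, 3 tru: H, 4 pa:n H, 5 me: H, 6 ra: H.
  Heavy syllables in the domain: 1, 3, 4, 5, 6. The rightmost is syllable 6 (ra:).
  → primary stress on syllable 6.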